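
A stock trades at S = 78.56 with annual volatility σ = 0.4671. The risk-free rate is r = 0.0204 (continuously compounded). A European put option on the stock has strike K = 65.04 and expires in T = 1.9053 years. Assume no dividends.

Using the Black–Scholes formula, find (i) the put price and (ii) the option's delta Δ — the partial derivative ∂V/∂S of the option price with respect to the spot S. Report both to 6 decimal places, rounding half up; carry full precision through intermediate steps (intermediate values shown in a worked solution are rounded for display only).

σ√T = 0.4671·√1.9053 = 0.644750
d₁ = (ln(S/K) + (r+σ²/2)T) / (σ√T) = (ln(78.56/65.04) + (0.0204+0.4671²/2)·1.9053) / 0.644750 = (0.188860 + 0.246720) / 0.644750 = 0.675579
d₂ = d₁ − σ√T = 0.675579 − 0.644750 = 0.030829
e^{−rT} = e^{−0.0204·1.9053} = 0.961878
N(−d₁) = 0.249654,  N(−d₂) = 0.487703
Put price V = K·e^{−rT}·N(−d₂) − S·N(−d₁) = 30.510955 − 19.612816 = 10.898139
Δ = −N(−d₁) = -0.249654

price = 10.898139
Δ = -0.249654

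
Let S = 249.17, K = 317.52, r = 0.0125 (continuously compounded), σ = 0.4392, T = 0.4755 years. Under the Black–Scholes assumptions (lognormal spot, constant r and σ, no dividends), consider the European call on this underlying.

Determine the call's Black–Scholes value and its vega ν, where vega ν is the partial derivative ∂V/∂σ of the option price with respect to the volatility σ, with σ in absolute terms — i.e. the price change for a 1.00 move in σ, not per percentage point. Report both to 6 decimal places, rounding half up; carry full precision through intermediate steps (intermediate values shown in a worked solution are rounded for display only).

σ√T = 0.4392·√0.4755 = 0.302857
d₁ = (ln(S/K) + (r+σ²/2)T) / (σ√T) = (ln(249.17/317.52) + (0.0125+0.4392²/2)·0.4755) / 0.302857 = (-0.242405 + 0.051805) / 0.302857 = -0.629342
d₂ = d₁ − σ√T = -0.629342 − 0.302857 = -0.932199
e^{−rT} = e^{−0.0125·0.4755} = 0.994074
N(d₁) = 0.264563,  N(d₂) = 0.175617
Call price V = S·N(d₁) − K·e^{−rT}·N(d₂) = 65.921096 − 55.431446 = 10.489650
φ(d₁) = (1/√(2π))·e^{−d₁²/2} = 0.327269
ν = S·φ(d₁)·√T = 56.230947

price = 10.489650
ν = 56.230947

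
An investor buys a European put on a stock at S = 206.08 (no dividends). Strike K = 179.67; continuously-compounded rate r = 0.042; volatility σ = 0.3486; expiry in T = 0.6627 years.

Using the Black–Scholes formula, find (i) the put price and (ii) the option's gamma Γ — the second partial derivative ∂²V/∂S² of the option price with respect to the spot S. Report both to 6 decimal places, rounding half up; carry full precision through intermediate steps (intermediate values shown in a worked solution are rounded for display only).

σ√T = 0.3486·√0.6627 = 0.283783
d₁ = (ln(S/K) + (r+σ²/2)T) / (σ√T) = (ln(206.08/179.67) + (0.042+0.3486²/2)·0.6627) / 0.283783 = (0.137143 + 0.068100) / 0.283783 = 0.723238
d₂ = d₁ − σ√T = 0.723238 − 0.283783 = 0.439455
e^{−rT} = e^{−0.042·0.6627} = 0.972550
N(−d₁) = 0.234767,  N(−d₂) = 0.330166
Put price V = K·e^{−rT}·N(−d₂) − S·N(−d₁) = 57.692579 − 48.380772 = 9.311807
φ(d₁) = (1/√(2π))·e^{−d₁²/2} = 0.307133
Γ = φ(d₁) / (S·σ·√T) = 0.005252

price = 9.311807
Γ = 0.005252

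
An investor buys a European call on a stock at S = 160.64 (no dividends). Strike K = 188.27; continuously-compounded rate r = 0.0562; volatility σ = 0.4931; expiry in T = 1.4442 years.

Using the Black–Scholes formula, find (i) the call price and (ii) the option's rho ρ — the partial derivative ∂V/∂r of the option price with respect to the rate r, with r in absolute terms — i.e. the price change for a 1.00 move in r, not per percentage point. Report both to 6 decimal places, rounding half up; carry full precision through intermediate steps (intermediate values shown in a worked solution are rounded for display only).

σ√T = 0.4931·√1.4442 = 0.592582
d₁ = (ln(S/K) + (r+σ²/2)T) / (σ√T) = (ln(160.64/188.27) + (0.0562+0.4931²/2)·1.4442) / 0.592582 = (-0.158711 + 0.256741) / 0.592582 = 0.165428
d₂ = d₁ − σ√T = 0.165428 − 0.592582 = -0.427154
e^{−rT} = e^{−0.0562·1.4442} = 0.922042
N(d₁) = 0.565696,  N(d₂) = 0.334633
Call price V = S·N(d₁) − K·e^{−rT}·N(d₂) = 90.873472 − 58.090000 = 32.783472
ρ = K·T·e^{−rT}·N(d₂) = 83.893578

price = 32.783472
ρ = 83.893578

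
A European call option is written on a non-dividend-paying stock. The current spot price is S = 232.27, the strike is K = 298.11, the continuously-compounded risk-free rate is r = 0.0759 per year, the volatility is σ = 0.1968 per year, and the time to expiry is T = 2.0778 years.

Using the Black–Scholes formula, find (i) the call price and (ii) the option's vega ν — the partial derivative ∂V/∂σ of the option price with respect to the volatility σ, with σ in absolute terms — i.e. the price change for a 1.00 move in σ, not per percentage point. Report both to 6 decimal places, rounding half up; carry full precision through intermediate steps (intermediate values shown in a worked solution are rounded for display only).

price = 17.701889
ν = 131.375650

σ√T = 0.1968·√2.0778 = 0.283679
d₁ = (ln(S/K) + (r+σ²/2)T) / (σ√T) = (ln(232.27/298.11) + (0.0759+0.1968²/2)·2.0778) / 0.283679 = (-0.249562 + 0.197942) / 0.283679 = -0.181967
d₂ = d₁ − σ√T = -0.181967 − 0.283679 = -0.465646
e^{−rT} = e^{−0.0759·2.0778} = 0.854102
N(d₁) = 0.427804,  N(d₂) = 0.320735
Call price V = S·N(d₁) − K·e^{−rT}·N(d₂) = 99.366107 − 81.664218 = 17.701889
φ(d₁) = (1/√(2π))·e^{−d₁²/2} = 0.392392
ν = S·φ(d₁)·√T = 131.375650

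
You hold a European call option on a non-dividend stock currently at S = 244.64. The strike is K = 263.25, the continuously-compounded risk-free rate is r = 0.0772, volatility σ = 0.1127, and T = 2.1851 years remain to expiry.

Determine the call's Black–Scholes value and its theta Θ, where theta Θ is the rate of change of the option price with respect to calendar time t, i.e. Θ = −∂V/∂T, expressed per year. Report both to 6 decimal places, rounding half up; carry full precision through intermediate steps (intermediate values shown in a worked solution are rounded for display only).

price = 29.093773
Θ = -14.806277

σ√T = 0.1127·√2.1851 = 0.166594
d₁ = (ln(S/K) + (r+σ²/2)T) / (σ√T) = (ln(244.64/263.25) + (0.0772+0.1127²/2)·2.1851) / 0.166594 = (-0.073316 + 0.182567) / 0.166594 = 0.655786
d₂ = d₁ − σ√T = 0.655786 − 0.166594 = 0.489192
e^{−rT} = e^{−0.0772·2.1851} = 0.844771
N(d₁) = 0.744019,  N(d₂) = 0.687647
Call price V = S·N(d₁) − K·e^{−rT}·N(d₂) = 182.016847 − 152.923075 = 29.093773
φ(d₁) = (1/√(2π))·e^{−d₁²/2} = 0.321755
Θ = −S·φ(d₁)·σ/(2√T) − r·K·e^{−rT}·N(d₂) = −3.000616 − 11.805661 = -14.806277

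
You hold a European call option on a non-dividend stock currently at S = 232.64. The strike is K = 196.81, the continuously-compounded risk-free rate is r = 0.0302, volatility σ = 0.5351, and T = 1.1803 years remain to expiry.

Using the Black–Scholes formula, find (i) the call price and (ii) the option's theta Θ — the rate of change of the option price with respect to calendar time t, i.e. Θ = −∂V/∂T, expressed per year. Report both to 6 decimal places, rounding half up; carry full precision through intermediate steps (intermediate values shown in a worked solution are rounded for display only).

σ√T = 0.5351·√1.1803 = 0.581341
d₁ = (ln(S/K) + (r+σ²/2)T) / (σ√T) = (ln(232.64/196.81) + (0.0302+0.5351²/2)·1.1803) / 0.581341 = (0.167253 + 0.204624) / 0.581341 = 0.639688
d₂ = d₁ − σ√T = 0.639688 − 0.581341 = 0.058347
e^{−rT} = e^{−0.0302·1.1803} = 0.964983
N(d₁) = 0.738812,  N(d₂) = 0.523264
Call price V = S·N(d₁) − K·e^{−rT}·N(d₂) = 171.877320 − 99.377377 = 72.499944
φ(d₁) = (1/√(2π))·e^{−d₁²/2} = 0.325127
Θ = −S·φ(d₁)·σ/(2√T) − r·K·e^{−rT}·N(d₂) = −18.627144 − 3.001197 = -21.628341

price = 72.499944
Θ = -21.628341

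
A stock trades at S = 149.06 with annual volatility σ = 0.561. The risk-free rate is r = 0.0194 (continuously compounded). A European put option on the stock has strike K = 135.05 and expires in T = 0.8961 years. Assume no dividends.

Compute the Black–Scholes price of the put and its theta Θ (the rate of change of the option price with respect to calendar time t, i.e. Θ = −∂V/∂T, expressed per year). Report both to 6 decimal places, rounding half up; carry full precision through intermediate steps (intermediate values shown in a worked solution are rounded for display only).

price = 22.018351
Θ = -14.336643

σ√T = 0.561·√0.8961 = 0.531057
d₁ = (ln(S/K) + (r+σ²/2)T) / (σ√T) = (ln(149.06/135.05) + (0.0194+0.561²/2)·0.8961) / 0.531057 = (0.098704 + 0.158395) / 0.531057 = 0.484127
d₂ = d₁ − σ√T = 0.484127 − 0.531057 = -0.046930
e^{−rT} = e^{−0.0194·0.8961} = 0.982766
N(−d₁) = 0.314148,  N(−d₂) = 0.518716
Put price V = K·e^{−rT}·N(−d₂) − S·N(−d₁) = 68.845242 − 46.826891 = 22.018351
φ(d₁) = (1/√(2π))·e^{−d₁²/2} = 0.354826
Θ = −S·φ(d₁)·σ/(2√T) + r·K·e^{−rT}·N(−d₂) = −15.672241 + 1.335598 = -14.336643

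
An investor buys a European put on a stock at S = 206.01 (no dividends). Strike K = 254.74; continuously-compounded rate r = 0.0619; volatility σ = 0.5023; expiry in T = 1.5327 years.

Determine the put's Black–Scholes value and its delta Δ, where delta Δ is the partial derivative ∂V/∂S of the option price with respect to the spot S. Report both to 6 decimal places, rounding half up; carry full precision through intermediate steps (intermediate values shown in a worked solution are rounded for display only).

σ√T = 0.5023·√1.5327 = 0.621859
d₁ = (ln(S/K) + (r+σ²/2)T) / (σ√T) = (ln(206.01/254.74) + (0.0619+0.5023²/2)·1.5327) / 0.621859 = (-0.212319 + 0.288228) / 0.621859 = 0.122069
d₂ = d₁ − σ√T = 0.122069 − 0.621859 = -0.499790
e^{−rT} = e^{−0.0619·1.5327} = 0.909487
N(−d₁) = 0.451422,  N(−d₂) = 0.691388
Put price V = K·e^{−rT}·N(−d₂) − S·N(−d₁) = 160.182837 − 92.997497 = 67.185340
Δ = −N(−d₁) = -0.451422

price = 67.185340
Δ = -0.451422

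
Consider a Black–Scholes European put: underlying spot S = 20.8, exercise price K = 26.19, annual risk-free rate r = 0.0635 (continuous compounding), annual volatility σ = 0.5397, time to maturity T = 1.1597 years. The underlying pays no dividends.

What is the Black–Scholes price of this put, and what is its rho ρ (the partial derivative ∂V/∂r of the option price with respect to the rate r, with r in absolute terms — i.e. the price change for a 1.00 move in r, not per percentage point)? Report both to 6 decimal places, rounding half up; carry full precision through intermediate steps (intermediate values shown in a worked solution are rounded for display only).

price = 7.105654
ρ = -20.100765

σ√T = 0.5397·√1.1597 = 0.581200
d₁ = (ln(S/K) + (r+σ²/2)T) / (σ√T) = (ln(20.8/26.19) + (0.0635+0.5397²/2)·1.1597) / 0.581200 = (-0.230425 + 0.242537) / 0.581200 = 0.020841
d₂ = d₁ − σ√T = 0.020841 − 0.581200 = -0.560359
e^{−rT} = e^{−0.0635·1.1597} = 0.929005
N(−d₁) = 0.491686,  N(−d₂) = 0.712383
Put price V = K·e^{−rT}·N(−d₂) − S·N(−d₁) = 17.332728 − 10.227075 = 7.105654
ρ = −K·T·e^{−rT}·N(−d₂) = -20.100765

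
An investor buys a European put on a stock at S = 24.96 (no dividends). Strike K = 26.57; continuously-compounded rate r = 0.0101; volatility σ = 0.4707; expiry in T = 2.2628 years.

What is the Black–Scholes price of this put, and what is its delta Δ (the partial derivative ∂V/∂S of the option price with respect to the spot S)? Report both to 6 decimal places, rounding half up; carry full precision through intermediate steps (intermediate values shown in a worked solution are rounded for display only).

price = 7.561071
Δ = -0.382843

σ√T = 0.4707·√2.2628 = 0.708055
d₁ = (ln(S/K) + (r+σ²/2)T) / (σ√T) = (ln(24.96/26.57) + (0.0101+0.4707²/2)·2.2628) / 0.708055 = (-0.062508 + 0.273526) / 0.708055 = 0.298024
d₂ = d₁ − σ√T = 0.298024 − 0.708055 = -0.410032
e^{−rT} = e^{−0.0101·2.2628} = 0.977405
N(−d₁) = 0.382843,  N(−d₂) = 0.659109
Put price V = K·e^{−rT}·N(−d₂) − S·N(−d₁) = 17.116820 − 9.555749 = 7.561071
Δ = −N(−d₁) = -0.382843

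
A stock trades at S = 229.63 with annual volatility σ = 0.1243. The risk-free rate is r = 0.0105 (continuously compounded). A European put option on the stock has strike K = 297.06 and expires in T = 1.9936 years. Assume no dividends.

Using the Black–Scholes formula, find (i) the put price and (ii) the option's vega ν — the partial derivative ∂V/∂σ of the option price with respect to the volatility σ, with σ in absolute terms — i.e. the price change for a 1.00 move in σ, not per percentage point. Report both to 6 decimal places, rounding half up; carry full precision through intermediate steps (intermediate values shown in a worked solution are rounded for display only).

price = 63.135639
ν = 58.483369

σ√T = 0.1243·√1.9936 = 0.175505
d₁ = (ln(S/K) + (r+σ²/2)T) / (σ√T) = (ln(229.63/297.06) + (0.0105+0.1243²/2)·1.9936) / 0.175505 = (-0.257465 + 0.036334) / 0.175505 = -1.259968
d₂ = d₁ − σ√T = -1.259968 − 0.175505 = -1.435473
e^{−rT} = e^{−0.0105·1.9936} = 0.979285
N(−d₁) = 0.896160,  N(−d₂) = 0.924424
Put price V = K·e^{−rT}·N(−d₂) − S·N(−d₁) = 268.920746 − 205.785107 = 63.135639
φ(d₁) = (1/√(2π))·e^{−d₁²/2} = 0.180378
ν = S·φ(d₁)·√T = 58.483369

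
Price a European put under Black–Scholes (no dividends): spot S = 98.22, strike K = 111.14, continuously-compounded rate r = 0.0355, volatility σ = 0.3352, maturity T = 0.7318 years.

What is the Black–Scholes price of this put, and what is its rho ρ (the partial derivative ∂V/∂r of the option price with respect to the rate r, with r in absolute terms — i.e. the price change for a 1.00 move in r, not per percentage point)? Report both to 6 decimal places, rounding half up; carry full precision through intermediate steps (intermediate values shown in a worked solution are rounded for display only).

price = 17.476651
ρ = -54.340786

σ√T = 0.3352·√0.7318 = 0.286748
d₁ = (ln(S/K) + (r+σ²/2)T) / (σ√T) = (ln(98.22/111.14) + (0.0355+0.3352²/2)·0.7318) / 0.286748 = (-0.123581 + 0.067091) / 0.286748 = -0.197001
d₂ = d₁ − σ√T = -0.197001 − 0.286748 = -0.483749
e^{−rT} = e^{−0.0355·0.7318} = 0.974356
N(−d₁) = 0.578087,  N(−d₂) = 0.685718
Put price V = K·e^{−rT}·N(−d₂) − S·N(−d₁) = 74.256335 − 56.779684 = 17.476651
ρ = −K·T·e^{−rT}·N(−d₂) = -54.340786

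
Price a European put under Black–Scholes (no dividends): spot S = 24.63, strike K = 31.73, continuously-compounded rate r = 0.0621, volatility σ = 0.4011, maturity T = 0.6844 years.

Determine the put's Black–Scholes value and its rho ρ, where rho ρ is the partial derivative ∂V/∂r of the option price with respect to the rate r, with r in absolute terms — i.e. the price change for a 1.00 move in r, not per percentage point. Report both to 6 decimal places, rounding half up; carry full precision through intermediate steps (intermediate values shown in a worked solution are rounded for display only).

σ√T = 0.4011·√0.6844 = 0.331824
d₁ = (ln(S/K) + (r+σ²/2)T) / (σ√T) = (ln(24.63/31.73) + (0.0621+0.4011²/2)·0.6844) / 0.331824 = (-0.253297 + 0.097555) / 0.331824 = -0.469353
d₂ = d₁ − σ√T = -0.469353 − 0.331824 = -0.801177
e^{−rT} = e^{−0.0621·0.6844} = 0.958389
N(−d₁) = 0.680591,  N(−d₂) = 0.788485
Put price V = K·e^{−rT}·N(−d₂) − S·N(−d₁) = 23.977599 − 16.762966 = 7.214633
ρ = −K·T·e^{−rT}·N(−d₂) = -16.410269

price = 7.214633
ρ = -16.410269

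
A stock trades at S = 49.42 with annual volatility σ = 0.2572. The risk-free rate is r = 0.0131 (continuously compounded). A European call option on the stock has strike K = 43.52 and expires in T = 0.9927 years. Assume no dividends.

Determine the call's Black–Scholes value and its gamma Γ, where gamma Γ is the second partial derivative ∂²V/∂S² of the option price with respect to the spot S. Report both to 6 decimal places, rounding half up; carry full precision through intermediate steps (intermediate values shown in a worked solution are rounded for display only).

σ√T = 0.2572·√0.9927 = 0.256260
d₁ = (ln(S/K) + (r+σ²/2)T) / (σ√T) = (ln(49.42/43.52) + (0.0131+0.2572²/2)·0.9927) / 0.256260 = (0.127135 + 0.045839) / 0.256260 = 0.674993
d₂ = d₁ − σ√T = 0.674993 − 0.256260 = 0.418734
e^{−rT} = e^{−0.0131·0.9927} = 0.987080
N(d₁) = 0.750160,  N(d₂) = 0.662295
Call price V = S·N(d₁) − K·e^{−rT}·N(d₂) = 37.072906 − 28.450664 = 8.622242
φ(d₁) = (1/√(2π))·e^{−d₁²/2} = 0.317669
Γ = φ(d₁) / (S·σ·√T) = 0.025084

price = 8.622242
Γ = 0.025084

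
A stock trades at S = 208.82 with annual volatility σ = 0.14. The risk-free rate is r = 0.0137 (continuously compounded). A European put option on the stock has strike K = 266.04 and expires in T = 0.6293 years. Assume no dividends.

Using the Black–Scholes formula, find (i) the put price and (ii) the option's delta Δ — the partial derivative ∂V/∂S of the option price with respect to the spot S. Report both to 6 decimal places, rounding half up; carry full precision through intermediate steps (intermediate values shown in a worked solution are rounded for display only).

σ√T = 0.14·√0.6293 = 0.111060
d₁ = (ln(S/K) + (r+σ²/2)T) / (σ√T) = (ln(208.82/266.04) + (0.0137+0.14²/2)·0.6293) / 0.111060 = (-0.242174 + 0.014789) / 0.111060 = -2.047415
d₂ = d₁ − σ√T = -2.047415 − 0.111060 = -2.158475
e^{−rT} = e^{−0.0137·0.6293} = 0.991416
N(−d₁) = 0.979691,  N(−d₂) = 0.984555
Put price V = K·e^{−rT}·N(−d₂) − S·N(−d₁) = 259.682379 − 204.579140 = 55.103239
Δ = −N(−d₁) = -0.979691

price = 55.103239
Δ = -0.979691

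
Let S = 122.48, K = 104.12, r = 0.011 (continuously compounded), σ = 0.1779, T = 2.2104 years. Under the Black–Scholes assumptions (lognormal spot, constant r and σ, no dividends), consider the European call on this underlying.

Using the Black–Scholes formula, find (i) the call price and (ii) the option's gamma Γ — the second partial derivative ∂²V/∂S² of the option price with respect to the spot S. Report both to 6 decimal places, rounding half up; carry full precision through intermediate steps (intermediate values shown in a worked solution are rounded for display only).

σ√T = 0.1779·√2.2104 = 0.264491
d₁ = (ln(S/K) + (r+σ²/2)T) / (σ√T) = (ln(122.48/104.12) + (0.011+0.1779²/2)·2.2104) / 0.264491 = (0.162404 + 0.059292) / 0.264491 = 0.838197
d₂ = d₁ − σ√T = 0.838197 − 0.264491 = 0.573706
e^{−rT} = e^{−0.011·2.2104} = 0.975979
N(d₁) = 0.799040,  N(d₂) = 0.716917
Call price V = S·N(d₁) − K·e^{−rT}·N(d₂) = 97.866426 − 72.852289 = 25.014137
φ(d₁) = (1/√(2π))·e^{−d₁²/2} = 0.280768
Γ = φ(d₁) / (S·σ·√T) = 0.008667

price = 25.014137
Γ = 0.008667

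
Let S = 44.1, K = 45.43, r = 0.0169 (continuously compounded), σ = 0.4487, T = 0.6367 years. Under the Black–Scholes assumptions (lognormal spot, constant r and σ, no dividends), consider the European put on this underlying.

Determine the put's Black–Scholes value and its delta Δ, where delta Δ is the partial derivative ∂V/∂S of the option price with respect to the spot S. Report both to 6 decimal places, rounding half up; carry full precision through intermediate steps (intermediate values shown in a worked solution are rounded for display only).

σ√T = 0.4487·√0.6367 = 0.358033
d₁ = (ln(S/K) + (r+σ²/2)T) / (σ√T) = (ln(44.1/45.43) + (0.0169+0.4487²/2)·0.6367) / 0.358033 = (-0.029713 + 0.074854) / 0.358033 = 0.126081
d₂ = d₁ − σ√T = 0.126081 − 0.358033 = -0.231952
e^{−rT} = e^{−0.0169·0.6367} = 0.989297
N(−d₁) = 0.449834,  N(−d₂) = 0.591712
Put price V = K·e^{−rT}·N(−d₂) − S·N(−d₁) = 26.593795 − 19.837672 = 6.756123
Δ = −N(−d₁) = -0.449834

price = 6.756123
Δ = -0.449834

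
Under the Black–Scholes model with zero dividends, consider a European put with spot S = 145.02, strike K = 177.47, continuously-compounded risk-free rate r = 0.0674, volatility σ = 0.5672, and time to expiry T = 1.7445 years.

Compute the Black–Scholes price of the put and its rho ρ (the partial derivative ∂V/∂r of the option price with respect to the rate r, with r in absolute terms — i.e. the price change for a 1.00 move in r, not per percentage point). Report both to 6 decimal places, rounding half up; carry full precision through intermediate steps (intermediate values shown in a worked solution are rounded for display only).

price = 50.861645
ρ = -189.079941

σ√T = 0.5672·√1.7445 = 0.749155
d₁ = (ln(S/K) + (r+σ²/2)T) / (σ√T) = (ln(145.02/177.47) + (0.0674+0.5672²/2)·1.7445) / 0.749155 = (-0.201930 + 0.398196) / 0.749155 = 0.261983
d₂ = d₁ − σ√T = 0.261983 − 0.749155 = -0.487172
e^{−rT} = e^{−0.0674·1.7445} = 0.889070
N(−d₁) = 0.396667,  N(−d₂) = 0.686932
Put price V = K·e^{−rT}·N(−d₂) − S·N(−d₁) = 108.386323 − 57.524678 = 50.861645
ρ = −K·T·e^{−rT}·N(−d₂) = -189.079941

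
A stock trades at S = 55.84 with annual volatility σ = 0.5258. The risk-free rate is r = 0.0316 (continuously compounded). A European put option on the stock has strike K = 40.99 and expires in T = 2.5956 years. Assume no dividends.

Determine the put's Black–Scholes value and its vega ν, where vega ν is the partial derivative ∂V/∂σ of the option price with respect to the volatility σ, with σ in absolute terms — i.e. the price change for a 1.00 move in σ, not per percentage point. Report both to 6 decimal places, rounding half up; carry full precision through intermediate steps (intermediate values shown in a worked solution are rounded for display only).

σ√T = 0.5258·√2.5956 = 0.847109
d₁ = (ln(S/K) + (r+σ²/2)T) / (σ√T) = (ln(55.84/40.99) + (0.0316+0.5258²/2)·2.5956) / 0.847109 = (0.309162 + 0.440818) / 0.847109 = 0.885341
d₂ = d₁ − σ√T = 0.885341 − 0.847109 = 0.038231
e^{−rT} = e^{−0.0316·2.5956} = 0.921253
N(−d₁) = 0.187986,  N(−d₂) = 0.484752
Put price V = K·e^{−rT}·N(−d₂) − S·N(−d₁) = 18.305260 − 10.497163 = 7.808097
φ(d₁) = (1/√(2π))·e^{−d₁²/2} = 0.269590
ν = S·φ(d₁)·√T = 24.253154

price = 7.808097
ν = 24.253154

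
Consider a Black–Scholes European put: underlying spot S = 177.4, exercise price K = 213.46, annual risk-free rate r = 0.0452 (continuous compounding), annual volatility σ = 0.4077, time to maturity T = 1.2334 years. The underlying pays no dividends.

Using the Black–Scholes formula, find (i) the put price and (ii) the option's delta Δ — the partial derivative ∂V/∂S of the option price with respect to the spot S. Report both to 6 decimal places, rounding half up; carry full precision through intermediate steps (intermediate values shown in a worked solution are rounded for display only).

price = 47.558174
Δ = -0.523586

σ√T = 0.4077·√1.2334 = 0.452786
d₁ = (ln(S/K) + (r+σ²/2)T) / (σ√T) = (ln(177.4/213.46) + (0.0452+0.4077²/2)·1.2334) / 0.452786 = (-0.185042 + 0.158257) / 0.452786 = -0.059157
d₂ = d₁ − σ√T = -0.059157 − 0.452786 = -0.511942
e^{−rT} = e^{−0.0452·1.2334} = 0.945776
N(−d₁) = 0.523586,  N(−d₂) = 0.695654
Put price V = K·e^{−rT}·N(−d₂) − S·N(−d₁) = 140.442388 − 92.884214 = 47.558174
Δ = −N(−d₁) = -0.523586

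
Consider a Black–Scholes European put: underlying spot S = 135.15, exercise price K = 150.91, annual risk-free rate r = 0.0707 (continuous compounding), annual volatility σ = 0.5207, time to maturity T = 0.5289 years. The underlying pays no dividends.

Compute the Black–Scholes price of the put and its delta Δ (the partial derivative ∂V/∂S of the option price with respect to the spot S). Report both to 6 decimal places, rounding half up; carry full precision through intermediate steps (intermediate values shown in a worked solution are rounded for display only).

σ√T = 0.5207·√0.5289 = 0.378682
d₁ = (ln(S/K) + (r+σ²/2)T) / (σ√T) = (ln(135.15/150.91) + (0.0707+0.5207²/2)·0.5289) / 0.378682 = (-0.110298 + 0.109093) / 0.378682 = -0.003183
d₂ = d₁ − σ√T = -0.003183 − 0.378682 = -0.381864
e^{−rT} = e^{−0.0707·0.5289} = 0.963297
N(−d₁) = 0.501270,  N(−d₂) = 0.648719
Put price V = K·e^{−rT}·N(−d₂) − S·N(−d₁) = 94.305055 − 67.746597 = 26.558457
Δ = −N(−d₁) = -0.501270

price = 26.558457
Δ = -0.501270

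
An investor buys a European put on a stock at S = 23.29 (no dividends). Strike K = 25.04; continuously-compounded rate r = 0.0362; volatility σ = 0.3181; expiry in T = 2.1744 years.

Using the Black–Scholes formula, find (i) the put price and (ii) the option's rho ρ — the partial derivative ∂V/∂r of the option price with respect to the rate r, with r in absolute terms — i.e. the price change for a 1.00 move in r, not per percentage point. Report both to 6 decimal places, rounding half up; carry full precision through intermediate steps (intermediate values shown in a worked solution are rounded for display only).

σ√T = 0.3181·√2.1744 = 0.469065
d₁ = (ln(S/K) + (r+σ²/2)T) / (σ√T) = (ln(23.29/25.04) + (0.0362+0.3181²/2)·2.1744) / 0.469065 = (-0.072450 + 0.188724) / 0.469065 = 0.247884
d₂ = d₁ − σ√T = 0.247884 − 0.469065 = -0.221181
e^{−rT} = e^{−0.0362·2.1744} = 0.924305
N(−d₁) = 0.402112,  N(−d₂) = 0.587524
Put price V = K·e^{−rT}·N(−d₂) − S·N(−d₁) = 13.598011 − 9.365187 = 4.232824
ρ = −K·T·e^{−rT}·N(−d₂) = -29.567514

price = 4.232824
ρ = -29.567514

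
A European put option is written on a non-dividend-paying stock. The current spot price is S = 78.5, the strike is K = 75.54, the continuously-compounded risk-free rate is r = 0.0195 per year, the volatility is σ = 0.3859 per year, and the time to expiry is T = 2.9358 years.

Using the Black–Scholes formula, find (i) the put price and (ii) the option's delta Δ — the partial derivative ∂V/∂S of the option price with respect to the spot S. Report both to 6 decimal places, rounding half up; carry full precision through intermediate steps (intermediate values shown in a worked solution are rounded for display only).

σ√T = 0.3859·√2.9358 = 0.661208
d₁ = (ln(S/K) + (r+σ²/2)T) / (σ√T) = (ln(78.5/75.54) + (0.0195+0.3859²/2)·2.9358) / 0.661208 = (0.038436 + 0.275846) / 0.661208 = 0.475315
d₂ = d₁ − σ√T = 0.475315 − 0.661208 = -0.185892
e^{−rT} = e^{−0.0195·2.9358} = 0.944360
N(−d₁) = 0.317281,  N(−d₂) = 0.573735
Put price V = K·e^{−rT}·N(−d₂) − S·N(−d₁) = 40.928527 − 24.906564 = 16.021963
Δ = −N(−d₁) = -0.317281

price = 16.021963
Δ = -0.317281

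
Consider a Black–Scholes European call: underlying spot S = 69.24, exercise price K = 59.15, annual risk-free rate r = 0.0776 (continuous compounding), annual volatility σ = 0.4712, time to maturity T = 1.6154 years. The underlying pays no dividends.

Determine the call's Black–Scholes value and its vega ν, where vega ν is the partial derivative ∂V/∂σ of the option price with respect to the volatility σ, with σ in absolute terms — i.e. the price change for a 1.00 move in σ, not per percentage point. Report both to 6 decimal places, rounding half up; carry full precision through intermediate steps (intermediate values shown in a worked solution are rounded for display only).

price = 24.326849
ν = 26.066056

σ√T = 0.4712·√1.6154 = 0.598888
d₁ = (ln(S/K) + (r+σ²/2)T) / (σ√T) = (ln(69.24/59.15) + (0.0776+0.4712²/2)·1.6154) / 0.598888 = (0.157502 + 0.304688) / 0.598888 = 0.771748
d₂ = d₁ − σ√T = 0.771748 − 0.598888 = 0.172860
e^{−rT} = e^{−0.0776·1.6154} = 0.882184
N(d₁) = 0.779868,  N(d₂) = 0.568619
Call price V = S·N(d₁) − K·e^{−rT}·N(d₂) = 53.998073 − 29.671224 = 24.326849
φ(d₁) = (1/√(2π))·e^{−d₁²/2} = 0.296195
ν = S·φ(d₁)·√T = 26.066056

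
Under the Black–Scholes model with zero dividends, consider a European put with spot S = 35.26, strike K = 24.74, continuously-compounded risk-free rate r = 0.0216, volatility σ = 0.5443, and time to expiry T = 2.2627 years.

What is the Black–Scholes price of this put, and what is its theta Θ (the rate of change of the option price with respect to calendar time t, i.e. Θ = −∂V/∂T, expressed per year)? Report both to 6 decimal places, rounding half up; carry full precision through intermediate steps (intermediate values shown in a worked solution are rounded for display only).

price = 4.527190
Θ = -1.457050

σ√T = 0.5443·√2.2627 = 0.818751
d₁ = (ln(S/K) + (r+σ²/2)T) / (σ√T) = (ln(35.26/24.74) + (0.0216+0.5443²/2)·2.2627) / 0.818751 = (0.354328 + 0.384051) / 0.818751 = 0.901836
d₂ = d₁ − σ√T = 0.901836 − 0.818751 = 0.083085
e^{−rT} = e^{−0.0216·2.2627} = 0.952301
N(−d₁) = 0.183572,  N(−d₂) = 0.466892
Put price V = K·e^{−rT}·N(−d₂) − S·N(−d₁) = 10.999943 − 6.472753 = 4.527190
φ(d₁) = (1/√(2π))·e^{−d₁²/2} = 0.265646
Θ = −S·φ(d₁)·σ/(2√T) + r·K·e^{−rT}·N(−d₂) = −1.694649 + 0.237599 = -1.457050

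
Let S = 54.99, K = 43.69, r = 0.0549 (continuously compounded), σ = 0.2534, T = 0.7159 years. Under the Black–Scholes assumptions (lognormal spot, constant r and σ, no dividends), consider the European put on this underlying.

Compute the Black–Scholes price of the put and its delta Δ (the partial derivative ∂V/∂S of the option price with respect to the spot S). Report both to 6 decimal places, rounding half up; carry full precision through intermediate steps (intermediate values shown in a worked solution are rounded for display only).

σ√T = 0.2534·√0.7159 = 0.214404
d₁ = (ln(S/K) + (r+σ²/2)T) / (σ√T) = (ln(54.99/43.69) + (0.0549+0.2534²/2)·0.7159) / 0.214404 = (0.230032 + 0.062287) / 0.214404 = 1.363406
d₂ = d₁ − σ√T = 1.363406 − 0.214404 = 1.149002
e^{−rT} = e^{−0.0549·0.7159} = 0.961459
N(−d₁) = 0.086377,  N(−d₂) = 0.125278
Put price V = K·e^{−rT}·N(−d₂) − S·N(−d₁) = 5.262434 − 4.749891 = 0.512542
Δ = −N(−d₁) = -0.086377

price = 0.512542
Δ = -0.086377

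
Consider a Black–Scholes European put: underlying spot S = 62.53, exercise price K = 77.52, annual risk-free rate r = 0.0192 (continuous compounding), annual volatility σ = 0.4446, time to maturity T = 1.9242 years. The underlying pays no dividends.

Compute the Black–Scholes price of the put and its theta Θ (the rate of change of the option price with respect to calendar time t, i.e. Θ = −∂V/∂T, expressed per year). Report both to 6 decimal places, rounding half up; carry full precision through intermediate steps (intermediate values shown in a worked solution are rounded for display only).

price = 23.371704
Θ = -2.957413

σ√T = 0.4446·√1.9242 = 0.616729
d₁ = (ln(S/K) + (r+σ²/2)T) / (σ√T) = (ln(62.53/77.52) + (0.0192+0.4446²/2)·1.9242) / 0.616729 = (-0.214890 + 0.227122) / 0.616729 = 0.019835
d₂ = d₁ − σ√T = 0.019835 − 0.616729 = -0.596895
e^{−rT} = e^{−0.0192·1.9242} = 0.963729
N(−d₁) = 0.492088,  N(−d₂) = 0.724711
Put price V = K·e^{−rT}·N(−d₂) − S·N(−d₁) = 54.141944 − 30.770240 = 23.371704
φ(d₁) = (1/√(2π))·e^{−d₁²/2} = 0.398864
Θ = −S·φ(d₁)·σ/(2√T) + r·K·e^{−rT}·N(−d₂) = −3.996938 + 1.039525 = -2.957413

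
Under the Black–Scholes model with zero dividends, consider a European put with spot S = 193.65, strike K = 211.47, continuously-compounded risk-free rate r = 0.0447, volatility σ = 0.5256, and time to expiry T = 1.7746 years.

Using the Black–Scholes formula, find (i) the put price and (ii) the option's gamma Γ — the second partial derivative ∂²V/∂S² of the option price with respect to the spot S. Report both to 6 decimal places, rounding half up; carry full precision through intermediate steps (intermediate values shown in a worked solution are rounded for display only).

price = 54.089460
Γ = 0.002779

σ√T = 0.5256·√1.7746 = 0.700173
d₁ = (ln(S/K) + (r+σ²/2)T) / (σ√T) = (ln(193.65/211.47) + (0.0447+0.5256²/2)·1.7746) / 0.700173 = (-0.088031 + 0.324446) / 0.700173 = 0.337652
d₂ = d₁ − σ√T = 0.337652 − 0.700173 = -0.362521
e^{−rT} = e^{−0.0447·1.7746} = 0.923740
N(−d₁) = 0.367813,  N(−d₂) = 0.641519
Put price V = K·e^{−rT}·N(−d₂) − S·N(−d₁) = 125.316361 − 71.226901 = 54.089460
φ(d₁) = (1/√(2π))·e^{−d₁²/2} = 0.376837
Γ = φ(d₁) / (S·σ·√T) = 0.002779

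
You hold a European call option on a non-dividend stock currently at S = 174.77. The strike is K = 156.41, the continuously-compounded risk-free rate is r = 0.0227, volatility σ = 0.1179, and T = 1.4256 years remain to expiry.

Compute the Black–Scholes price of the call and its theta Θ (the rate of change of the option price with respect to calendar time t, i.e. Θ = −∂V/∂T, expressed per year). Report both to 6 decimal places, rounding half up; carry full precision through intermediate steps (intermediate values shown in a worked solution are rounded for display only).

price = 25.179987
Θ = -4.750822

σ√T = 0.1179·√1.4256 = 0.140771
d₁ = (ln(S/K) + (r+σ²/2)T) / (σ√T) = (ln(174.77/156.41) + (0.0227+0.1179²/2)·1.4256) / 0.140771 = (0.110990 + 0.042269) / 0.140771 = 1.088716
d₂ = d₁ − σ√T = 1.088716 − 0.140771 = 0.947945
e^{−rT} = e^{−0.0227·1.4256} = 0.968157
N(d₁) = 0.861860,  N(d₂) = 0.828421
Call price V = S·N(d₁) − K·e^{−rT}·N(d₂) = 150.627332 − 125.447345 = 25.179987
φ(d₁) = (1/√(2π))·e^{−d₁²/2} = 0.220559
Θ = −S·φ(d₁)·σ/(2√T) − r·K·e^{−rT}·N(d₂) = −1.903167 − 2.847655 = -4.750822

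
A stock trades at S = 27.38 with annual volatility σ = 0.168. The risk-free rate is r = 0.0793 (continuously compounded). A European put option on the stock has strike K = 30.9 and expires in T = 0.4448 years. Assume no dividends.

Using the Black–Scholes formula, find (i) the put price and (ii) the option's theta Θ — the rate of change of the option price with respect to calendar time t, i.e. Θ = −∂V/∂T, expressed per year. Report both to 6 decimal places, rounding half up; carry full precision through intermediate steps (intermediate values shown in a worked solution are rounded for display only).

σ√T = 0.168·√0.4448 = 0.112045
d₁ = (ln(S/K) + (r+σ²/2)T) / (σ√T) = (ln(27.38/30.9) + (0.0793+0.168²/2)·0.4448) / 0.112045 = (-0.120943 + 0.041550) / 0.112045 = -0.708589
d₂ = d₁ − σ√T = -0.708589 − 0.112045 = -0.820634
e^{−rT} = e^{−0.0793·0.4448} = 0.965342
N(−d₁) = 0.760710,  N(−d₂) = 0.794073
Put price V = K·e^{−rT}·N(−d₂) − S·N(−d₁) = 23.686449 − 20.828246 = 2.858203
φ(d₁) = (1/√(2π))·e^{−d₁²/2} = 0.310371
Θ = −S·φ(d₁)·σ/(2√T) + r·K·e^{−rT}·N(−d₂) = −1.070314 + 1.878335 = 0.808022

price = 2.858203
Θ = 0.808022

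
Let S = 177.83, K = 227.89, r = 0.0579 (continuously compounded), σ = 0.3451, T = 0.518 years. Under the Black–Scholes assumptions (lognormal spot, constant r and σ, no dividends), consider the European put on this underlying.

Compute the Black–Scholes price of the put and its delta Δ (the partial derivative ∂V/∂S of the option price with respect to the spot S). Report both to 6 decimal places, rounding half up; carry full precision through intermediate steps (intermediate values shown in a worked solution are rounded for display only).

price = 48.453170
Δ = -0.774481

σ√T = 0.3451·√0.518 = 0.248376
d₁ = (ln(S/K) + (r+σ²/2)T) / (σ√T) = (ln(177.83/227.89) + (0.0579+0.3451²/2)·0.518) / 0.248376 = (-0.248035 + 0.060838) / 0.248376 = -0.753685
d₂ = d₁ − σ√T = -0.753685 − 0.248376 = -1.002062
e^{−rT} = e^{−0.0579·0.518} = 0.970453
N(−d₁) = 0.774481,  N(−d₂) = 0.841843
Put price V = K·e^{−rT}·N(−d₂) − S·N(−d₁) = 186.179116 − 137.725946 = 48.453170
Δ = −N(−d₁) = -0.774481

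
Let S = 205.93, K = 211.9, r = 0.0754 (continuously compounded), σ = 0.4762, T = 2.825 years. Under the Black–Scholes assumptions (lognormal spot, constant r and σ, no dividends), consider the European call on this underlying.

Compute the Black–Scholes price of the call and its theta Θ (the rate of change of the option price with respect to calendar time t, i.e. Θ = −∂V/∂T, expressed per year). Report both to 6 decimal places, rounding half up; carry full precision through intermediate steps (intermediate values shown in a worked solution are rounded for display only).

σ√T = 0.4762·√2.825 = 0.800384
d₁ = (ln(S/K) + (r+σ²/2)T) / (σ√T) = (ln(205.93/211.9) + (0.0754+0.4762²/2)·2.825) / 0.800384 = (-0.028578 + 0.533313) / 0.800384 = 0.630615
d₂ = d₁ − σ√T = 0.630615 − 0.800384 = -0.169769
e^{−rT} = e^{−0.0754·2.825} = 0.808152
N(d₁) = 0.735854,  N(d₂) = 0.432596
Call price V = S·N(d₁) − K·e^{−rT}·N(d₂) = 151.534387 − 74.080911 = 77.453475
φ(d₁) = (1/√(2π))·e^{−d₁²/2} = 0.327006
Θ = −S·φ(d₁)·σ/(2√T) − r·K·e^{−rT}·N(d₂) = −9.539503 − 5.585701 = -15.125204

price = 77.453475
Θ = -15.125204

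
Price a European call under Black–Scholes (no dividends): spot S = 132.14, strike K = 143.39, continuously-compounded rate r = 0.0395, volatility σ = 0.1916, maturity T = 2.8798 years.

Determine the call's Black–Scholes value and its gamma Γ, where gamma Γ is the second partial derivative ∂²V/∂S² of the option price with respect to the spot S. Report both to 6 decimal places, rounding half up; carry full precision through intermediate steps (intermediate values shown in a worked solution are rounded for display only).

σ√T = 0.1916·√2.8798 = 0.325145
d₁ = (ln(S/K) + (r+σ²/2)T) / (σ√T) = (ln(132.14/143.39) + (0.0395+0.1916²/2)·2.8798) / 0.325145 = (-0.081706 + 0.166612) / 0.325145 = 0.261131
d₂ = d₁ − σ√T = 0.261131 − 0.325145 = -0.064014
e^{−rT} = e^{−0.0395·2.8798} = 0.892479
N(d₁) = 0.603004,  N(d₂) = 0.474480
Call price V = S·N(d₁) − K·e^{−rT}·N(d₂) = 79.680991 − 60.720399 = 18.960592
φ(d₁) = (1/√(2π))·e^{−d₁²/2} = 0.385570
Γ = φ(d₁) / (S·σ·√T) = 0.008974

price = 18.960592
Γ = 0.008974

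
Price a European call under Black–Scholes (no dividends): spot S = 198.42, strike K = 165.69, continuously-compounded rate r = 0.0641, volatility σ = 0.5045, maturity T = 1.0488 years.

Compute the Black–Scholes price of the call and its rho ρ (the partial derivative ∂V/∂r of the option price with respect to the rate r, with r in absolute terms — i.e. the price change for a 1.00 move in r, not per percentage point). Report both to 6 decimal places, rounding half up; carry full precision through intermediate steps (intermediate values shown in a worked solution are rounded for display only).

σ√T = 0.5045·√1.0488 = 0.516663
d₁ = (ln(S/K) + (r+σ²/2)T) / (σ√T) = (ln(198.42/165.69) + (0.0641+0.5045²/2)·1.0488) / 0.516663 = (0.180267 + 0.200698) / 0.516663 = 0.737358
d₂ = d₁ − σ√T = 0.737358 − 0.516663 = 0.220695
e^{−rT} = e^{−0.0641·1.0488} = 0.934982
N(d₁) = 0.769548,  N(d₂) = 0.587335
Call price V = S·N(d₁) − K·e^{−rT}·N(d₂) = 152.693671 − 90.988285 = 61.705385
ρ = K·T·e^{−rT}·N(d₂) = 95.428514

price = 61.705385
ρ = 95.428514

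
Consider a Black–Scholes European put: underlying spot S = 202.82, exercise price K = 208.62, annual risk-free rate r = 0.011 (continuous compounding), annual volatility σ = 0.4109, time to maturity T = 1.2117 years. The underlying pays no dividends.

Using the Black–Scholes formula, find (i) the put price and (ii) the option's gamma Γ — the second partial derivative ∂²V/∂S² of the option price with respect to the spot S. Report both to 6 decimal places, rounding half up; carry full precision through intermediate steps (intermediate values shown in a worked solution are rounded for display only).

σ√T = 0.4109·√1.2117 = 0.452307
d₁ = (ln(S/K) + (r+σ²/2)T) / (σ√T) = (ln(202.82/208.62) + (0.011+0.4109²/2)·1.2117) / 0.452307 = (-0.028196 + 0.115620) / 0.452307 = 0.193285
d₂ = d₁ − σ√T = 0.193285 − 0.452307 = -0.259023
e^{−rT} = e^{−0.011·1.2117} = 0.986760
N(−d₁) = 0.423368,  N(−d₂) = 0.602191
Put price V = K·e^{−rT}·N(−d₂) − S·N(−d₁) = 123.965741 − 85.867487 = 38.098254
φ(d₁) = (1/√(2π))·e^{−d₁²/2} = 0.391559
Γ = φ(d₁) / (S·σ·√T) = 0.004268

price = 38.098254
Γ = 0.004268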